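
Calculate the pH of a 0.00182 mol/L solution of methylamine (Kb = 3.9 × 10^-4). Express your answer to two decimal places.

pH = 10.83

CH3NH2 + H2O ⇌ CH3NH3+ + OH-
Kb = [OH-]²/(0.00182 − [OH-]) = 3.9 × 10^-4
The 5% rule fails; solving [OH-]² + Kb·[OH-] − Kb·C₀ = 0 exactly:
[OH-] = (−Kb + √(Kb² + 4·Kb·C₀))/2 = 6.70 × 10^-4 M
pOH = −log(6.70 × 10^-4) = 3.17; pH = 14.00 − 3.17 = 10.83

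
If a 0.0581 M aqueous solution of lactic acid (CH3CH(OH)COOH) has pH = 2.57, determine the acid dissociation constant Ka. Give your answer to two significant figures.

Ka = 1.3 × 10^-4

[H+] = 10^(-2.57) = 2.69 × 10^-3 M
At equilibrium [HA] = 0.0581 − 2.69 × 10^-3 = 5.54 × 10^-2 M
Ka = [H+][A-]/[HA] = (2.69 × 10^-3)² / 5.54 × 10^-2 = 1.3 × 10^-4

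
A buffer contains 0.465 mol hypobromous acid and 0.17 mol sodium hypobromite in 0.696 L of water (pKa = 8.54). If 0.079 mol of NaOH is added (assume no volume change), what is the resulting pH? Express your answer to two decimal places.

pH = 8.35

After neutralization: n(HOBr) = 0.386 mol, n(OBr-) = 0.249 mol.
Henderson–Hasselbalch with mole ratio 0.249/0.386: pH = 8.54 + (-0.190)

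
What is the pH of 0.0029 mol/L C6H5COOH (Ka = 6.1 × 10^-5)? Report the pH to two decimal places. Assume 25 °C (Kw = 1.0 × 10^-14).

C6H5COOH ⇌ C6H5COO- + H+
From the ICE table, Ka = [H+]²/(0.0029 − [H+]) = 6.1 × 10^-5.
The 5% rule fails; solving [H+]² + Ka·[H+] − Ka·C₀ = 0 exactly:
[H+] = [−6.1e-05 + √(6.1e-05² + 7.08e-07)]/2 = 3.91 × 10^-4 M
pH = −log(3.91 × 10^-4) = 3.41

pH = 3.41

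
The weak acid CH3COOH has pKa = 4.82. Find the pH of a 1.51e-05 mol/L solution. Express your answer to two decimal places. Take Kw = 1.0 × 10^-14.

pH = 5.03

CH3COOH ⇌ CH3COO- + H+
Ka = 10^(−4.82) = 1.51 × 10^-5
Let x = [H+] at equilibrium. Ka = x²/(1.51e-05 − x).
The 5% rule fails; solving x² + Ka·x − Ka·C₀ = 0 exactly:
x = (−Ka + √(Ka² + 4·Ka·C₀))/2 = 9.33 × 10^-6 M
pH = −log(9.33 × 10^-6) = 5.03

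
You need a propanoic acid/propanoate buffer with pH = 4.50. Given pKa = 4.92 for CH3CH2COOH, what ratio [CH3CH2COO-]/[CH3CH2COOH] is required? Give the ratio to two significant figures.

pH = pKa + log(r) ⇒ log(r) = 4.50 − 4.92 = -0.42
r = [CH3CH2COO-]/[CH3CH2COOH] = 10^(-0.42) = 0.38

ratio = 0.38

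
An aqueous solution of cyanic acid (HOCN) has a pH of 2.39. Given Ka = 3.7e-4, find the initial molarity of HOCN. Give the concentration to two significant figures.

C₀ = 4.9 × 10^-2 M

[H+] = 10^(-2.39) = 4.07 × 10^-3 M = x
Ka = x²/(C₀ − x) ⇒ C₀ = x + x²/Ka
C₀ = 4.07 × 10^-3 + (4.07 × 10^-3)²/(3.7 × 10^-4) = 4.88 × 10^-2 M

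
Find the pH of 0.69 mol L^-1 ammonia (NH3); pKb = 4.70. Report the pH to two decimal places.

pH = 11.57

NH3 + H2O ⇌ NH4+ + OH-
Kb = 10^(−4.70) = 2.00 × 10^-5
From the ICE table, Kb = [OH-]²/(0.69 − [OH-]) = 2.00 × 10^-5.
Assume [OH-] ≪ 0.69: [OH-] ≈ √(2.00 × 10^-5 × 0.69) = 3.71 × 10^-3 M
pOH = 2.43, so pH = 14.00 − pOH = 11.57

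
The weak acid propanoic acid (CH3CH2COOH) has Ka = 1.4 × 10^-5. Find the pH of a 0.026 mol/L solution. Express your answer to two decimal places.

pH = 3.22

CH3CH2COOH ⇌ CH3CH2COO- + H+
Let x = [H+] at equilibrium. Ka = x²/(0.026 − x).
Since Ka ≪ C₀, x ≈ √(Ka·C₀) = 6.03 × 10^-4 M.
(x/C₀ = 2.3% < 5%, so the approximation holds.)
pH = −log(6.03 × 10^-4) = 3.22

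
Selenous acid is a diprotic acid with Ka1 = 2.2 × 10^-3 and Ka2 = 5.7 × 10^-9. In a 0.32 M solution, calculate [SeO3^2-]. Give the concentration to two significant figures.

5.7 × 10^-9 M

First ionization gives [H+] ≈ [HSeO3-] = 2.55 × 10^-2 M.
Second step: Ka2 = [H+][SeO3^2-]/[HSeO3-] ≈ [SeO3^2-] (since [H+] ≈ [HSeO3-]).
So [SeO3^2-] ≈ Ka2.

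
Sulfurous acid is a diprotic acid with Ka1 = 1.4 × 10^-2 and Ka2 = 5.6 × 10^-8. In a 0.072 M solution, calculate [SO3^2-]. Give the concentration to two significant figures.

First ionization gives [H+] ≈ [HSO3-] = 2.55 × 10^-2 M.
Second step: Ka2 = [H+][SO3^2-]/[HSO3-] ≈ [SO3^2-] (since [H+] ≈ [HSO3-]).
So [SO3^2-] ≈ Ka2.

5.6 × 10^-8 M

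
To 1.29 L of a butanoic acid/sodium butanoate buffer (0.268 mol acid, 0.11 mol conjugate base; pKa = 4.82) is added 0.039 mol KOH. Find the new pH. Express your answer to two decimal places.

After neutralization: n(CH3(CH2)2COOH) = 0.229 mol, n(CH3(CH2)2COO-) = 0.149 mol.
pH = pKa + log([A⁻]/[HA]) = 4.82 + log(0.149/0.229) = 4.82 -0.187

pH = 4.63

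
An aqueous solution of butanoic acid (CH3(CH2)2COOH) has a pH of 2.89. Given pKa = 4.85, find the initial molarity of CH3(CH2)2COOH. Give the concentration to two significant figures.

[H+] = 10^(-2.89) = 1.29 × 10^-3 M = x
Ka = 10^(−4.85) = 1.41 × 10^-5
Ka = x²/(C₀ − x) ⇒ C₀ = x + x²/Ka
C₀ = 1.29 × 10^-3 + (1.29 × 10^-3)²/(1.41 × 10^-5) = 1.19 × 10^-1 M

C₀ = 1.2 × 10^-1 M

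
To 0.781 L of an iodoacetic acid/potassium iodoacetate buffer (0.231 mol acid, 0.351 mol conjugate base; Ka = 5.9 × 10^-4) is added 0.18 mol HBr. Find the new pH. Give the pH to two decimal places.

After neutralization: n(ICH2COOH) = 0.411 mol, n(ICH2COO-) = 0.171 mol.
pKa = −log(5.9 × 10^-4) = 3.229
Henderson–Hasselbalch with mole ratio 0.171/0.411: pH = 3.229 + (-0.381)

pH = 2.85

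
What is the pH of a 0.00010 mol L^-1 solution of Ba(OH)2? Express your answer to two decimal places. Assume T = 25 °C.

pH = 10.30

Ba(OH)2 is a strong base (each formula unit releases 2 OH-); [OH-] = 0.0002 M.
pOH = -log(0.0002) = 3.70
pH = 14.00 - 3.70 = 10.30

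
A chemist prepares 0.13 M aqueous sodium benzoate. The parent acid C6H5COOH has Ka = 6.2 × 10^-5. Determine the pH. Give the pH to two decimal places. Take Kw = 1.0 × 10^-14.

C6H5COO- is the conjugate base of the weak acid C6H5COOH.
Kb = Kw/Ka = 1.0×10^-14 / 6.2 × 10^-5 = 1.61 × 10^-10
Kb = [OH-]²/(0.13 − [OH-]) = 1.61 × 10^-10
Since Kb ≪ C₀, [OH-] ≈ √(Kb·C₀) = 4.57 × 10^-6 M.
([OH-]/C₀ = 0.0035% < 5%, so the approximation holds.)
pOH = −log(4.57 × 10^-6) = 5.34; pH = 14.00 − 5.34 = 8.66

pH = 8.66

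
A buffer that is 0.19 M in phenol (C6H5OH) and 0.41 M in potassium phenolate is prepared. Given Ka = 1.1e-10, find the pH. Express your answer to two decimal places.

pH = 10.29

pKa = −log(1.1 × 10^-10) = 9.959
pH = pKa + log([A⁻]/[HA]) = 9.959 + log(0.41/0.19)
pH = 9.959 + (+0.334) = 10.29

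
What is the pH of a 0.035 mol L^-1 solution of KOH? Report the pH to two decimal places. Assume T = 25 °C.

pH = 12.54

KOH is a strong base; [OH-] = 0.035 M.
pOH = -log(0.035) = 1.46
pH = 14.00 - 1.46 = 12.54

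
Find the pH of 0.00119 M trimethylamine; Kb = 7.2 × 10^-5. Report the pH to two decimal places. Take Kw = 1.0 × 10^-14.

(CH3)3N + H2O ⇌ (CH3)3NH+ + OH-
Kb = x²/(0.00119 − x) = 7.2 × 10^-5
x is not negligible relative to C₀; solve x² + 7.2e-05·x − 8.57e-08 = 0.
x = (−Kb + √(Kb² + 4·Kb·C₀))/2 = 2.59 × 10^-4 M
pOH = −log(2.59 × 10^-4) = 3.59; pH = 14.00 − 3.59 = 10.41

pH = 10.41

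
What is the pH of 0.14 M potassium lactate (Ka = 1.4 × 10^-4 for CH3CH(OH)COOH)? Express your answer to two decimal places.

pH = 8.50

CH3CH(OH)COO- is the conjugate base of the weak acid CH3CH(OH)COOH.
Kb = Kw/Ka = 1.0×10^-14 / 1.4 × 10^-4 = 7.14 × 10^-11
From the ICE table, Kb = [OH-]²/(0.14 − [OH-]) = 7.14 × 10^-11.
Since Kb ≪ C₀, [OH-] ≈ √(Kb·C₀) = 3.16 × 10^-6 M.
Check: 0.0023% ionized — well under 5%, approximation valid.
pOH = 5.50, so pH = 14.00 − pOH = 8.50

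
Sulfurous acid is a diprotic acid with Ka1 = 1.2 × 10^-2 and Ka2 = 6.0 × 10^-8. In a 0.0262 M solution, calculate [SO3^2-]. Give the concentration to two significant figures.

First ionization gives [H+] ≈ [HSO3-] = 1.27 × 10^-2 M.
Second step: Ka2 = [H+][SO3^2-]/[HSO3-] ≈ [SO3^2-] (since [H+] ≈ [HSO3-]).
So [SO3^2-] ≈ Ka2.

6.0 × 10^-8 M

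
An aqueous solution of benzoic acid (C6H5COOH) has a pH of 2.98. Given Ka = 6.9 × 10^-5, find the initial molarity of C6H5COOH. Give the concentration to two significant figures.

[H+] = 10^(-2.98) = 1.05 × 10^-3 M = x
Ka = x²/(C₀ − x) ⇒ C₀ = x + x²/Ka
C₀ = 1.05 × 10^-3 + (1.05 × 10^-3)²/(6.9 × 10^-5) = 1.70 × 10^-2 M

C₀ = 1.7 × 10^-2 M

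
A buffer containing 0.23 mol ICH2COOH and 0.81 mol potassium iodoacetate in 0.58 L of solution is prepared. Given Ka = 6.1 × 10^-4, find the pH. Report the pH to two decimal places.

pKa = −log(6.1 × 10^-4) = 3.215
Henderson–Hasselbalch: pH = pKa + log([ICH2COO-]/[ICH2COOH]) = 3.215 + log(0.81/0.23)
pH = 3.215 + (+0.547) = 3.76

pH = 3.76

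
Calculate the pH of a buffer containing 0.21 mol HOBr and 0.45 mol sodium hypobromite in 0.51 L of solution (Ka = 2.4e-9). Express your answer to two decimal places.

pKa = −log(2.4 × 10^-9) = 8.620
pH = pKa + log([A⁻]/[HA]) = 8.620 + log(0.45/0.21)
pH = 8.620 + (+0.331) = 8.95

pH = 8.95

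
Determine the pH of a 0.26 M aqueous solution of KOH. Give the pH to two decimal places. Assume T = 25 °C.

pH = 13.41

KOH is a strong base; [OH-] = 0.26 M.
pOH = -log(0.26) = 0.59
pH = 14.00 - 0.59 = 13.41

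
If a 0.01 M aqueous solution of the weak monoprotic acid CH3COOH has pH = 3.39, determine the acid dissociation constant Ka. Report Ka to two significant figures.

[H+] = 10^(-3.39) = 4.07 × 10^-4 M
At equilibrium [HA] = 0.01 − 4.07 × 10^-4 = 9.59 × 10^-3 M
Ka = [H+][A-]/[HA] = (4.07 × 10^-4)² / 9.59 × 10^-3 = 1.7 × 10^-5

Ka = 1.7 × 10^-5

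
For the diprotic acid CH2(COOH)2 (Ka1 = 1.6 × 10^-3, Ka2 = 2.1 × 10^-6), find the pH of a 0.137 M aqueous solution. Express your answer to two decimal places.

pH = 1.85

Since Ka1 ≫ Ka2, the first ionization dominates [H+].
Ka1 = x²/(0.137 − x) = 1.6 × 10^-3
Solving the quadratic: x = (−Ka1 + √(Ka1² + 4·Ka1·C₀))/2 = 1.40 × 10^-2 M
pH = −log(1.40 × 10^-2) = 1.85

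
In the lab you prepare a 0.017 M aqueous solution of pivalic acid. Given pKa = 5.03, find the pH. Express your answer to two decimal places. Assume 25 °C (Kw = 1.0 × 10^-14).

pH = 3.40

(CH3)3CCOOH ⇌ (CH3)3CCOO- + H+
Ka = 10^(−5.03) = 9.33 × 10^-6
From the ICE table, Ka = x²/(0.017 − x) = 9.33 × 10^-6.
Neglecting x in the denominator: x = √(9.33 × 10^-6 × 0.017) = 3.98 × 10^-4 M
(x/C₀ = 2.3% < 5%, so the approximation holds.)
pH = −log[H+] = −log(3.98 × 10^-4) = 3.40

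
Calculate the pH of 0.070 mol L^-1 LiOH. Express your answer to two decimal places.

LiOH is a strong base; [OH-] = 0.07 M.
pOH = -log(0.07) = 1.15
pH = 14.00 - 1.15 = 12.85

pH = 12.85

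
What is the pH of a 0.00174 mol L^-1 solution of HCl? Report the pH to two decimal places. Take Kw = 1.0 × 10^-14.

HCl is a strong acid and dissociates completely, so [H+] = 0.00174 M.
pH = -log(0.00174) = 2.76

pH = 2.76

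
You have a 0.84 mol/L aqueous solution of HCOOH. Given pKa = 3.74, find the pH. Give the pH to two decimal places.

HCOOH ⇌ HCOO- + H+
Ka = 10^(−3.74) = 1.82 × 10^-4
Ka = x²/(0.84 − x) = 1.82 × 10^-4
Since Ka ≪ C₀, x ≈ √(Ka·C₀) = 1.24 × 10^-2 M.
pH = −log[H+] = −log(1.24 × 10^-2) = 1.91

pH = 1.91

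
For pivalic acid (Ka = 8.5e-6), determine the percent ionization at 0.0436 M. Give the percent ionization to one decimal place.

1.4%

(CH3)3CCOOH ⇌ (CH3)3CCOO- + H+; let x = [H+] at equilibrium.
x ≈ √(Ka·C₀) = √(8.5 × 10^-6 × 0.0436) = 6.09 × 10^-4 M
% ionization = x/C₀ × 100% = 6.09 × 10^-4/0.0436 × 100% = 1.4%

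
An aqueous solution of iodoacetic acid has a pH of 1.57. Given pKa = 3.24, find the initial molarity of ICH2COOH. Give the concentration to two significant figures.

C₀ = 1.3 M

[H+] = 10^(-1.57) = 2.69 × 10^-2 M = x
Ka = 10^(−3.24) = 5.75 × 10^-4
Ka = x²/(C₀ − x) ⇒ C₀ = x + x²/Ka
C₀ = 2.69 × 10^-2 + (2.69 × 10^-2)²/(5.75 × 10^-4) = 1.29 M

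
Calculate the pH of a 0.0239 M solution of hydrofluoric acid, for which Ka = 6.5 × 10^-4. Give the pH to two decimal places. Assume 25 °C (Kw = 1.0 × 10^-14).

pH = 2.44

HF ⇌ F- + H+
From the ICE table, Ka = [H+]²/(0.0239 − [H+]) = 6.5 × 10^-4.
Here C₀/Ka ≈ 36.8, so the small-[H+] approximation fails. Use the quadratic:
[H+] = (−Ka + √(Ka² + 4·Ka·C₀))/2 = 3.63 × 10^-3 M
pH = −log[H+] = −log(3.63 × 10^-3) = 2.44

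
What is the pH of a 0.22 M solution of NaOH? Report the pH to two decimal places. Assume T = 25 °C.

pH = 13.34

NaOH is a strong base; [OH-] = 0.22 M.
pOH = -log(0.22) = 0.66
pH = 14.00 - 0.66 = 13.34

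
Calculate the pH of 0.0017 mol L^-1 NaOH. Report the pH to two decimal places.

pH = 11.23

NaOH is a strong base; [OH-] = 0.0017 M.
pOH = -log(0.0017) = 2.77
pH = 14.00 - 2.77 = 11.23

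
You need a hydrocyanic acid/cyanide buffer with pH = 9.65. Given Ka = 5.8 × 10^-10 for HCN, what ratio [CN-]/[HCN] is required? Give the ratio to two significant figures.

pKa = -log(5.8 × 10^-10) = 9.237
pH = pKa + log(r) ⇒ log(r) = 9.65 − 9.237 = +0.413
r = [CN-]/[HCN] = 10^(+0.413) = 2.59

ratio = 2.6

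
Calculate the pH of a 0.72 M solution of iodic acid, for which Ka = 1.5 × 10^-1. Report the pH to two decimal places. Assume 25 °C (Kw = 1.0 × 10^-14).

pH = 0.58

HIO3 ⇌ IO3- + H+
Ka = x²/(0.72 − x) = 1.5 × 10^-1
Here C₀/Ka ≈ 4.8, so the small-x approximation fails. Use the quadratic:
x = [−0.15 + √(0.15² + 0.432)]/2 = 2.62 × 10^-1 M
pH = −log[H+] = −log(2.62 × 10^-1) = 0.58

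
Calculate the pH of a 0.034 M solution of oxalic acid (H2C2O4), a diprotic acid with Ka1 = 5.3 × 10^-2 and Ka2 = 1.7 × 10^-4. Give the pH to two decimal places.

pH = 1.63

Ka1 ≫ Ka2, so treat the first dissociation as the only significant source of H+.
Ka1 = x²/(0.034 − x) = 5.3 × 10^-2
Solving the quadratic: x = (−Ka1 + √(Ka1² + 4·Ka1·C₀))/2 = 2.35 × 10^-2 M
pH = −log(2.35 × 10^-2) = 1.63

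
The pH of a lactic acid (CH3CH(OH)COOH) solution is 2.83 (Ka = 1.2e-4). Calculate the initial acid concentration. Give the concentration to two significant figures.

[H+] = 10^(-2.83) = 1.48 × 10^-3 M = x
Ka = x²/(C₀ − x) ⇒ C₀ = x + x²/Ka
C₀ = 1.48 × 10^-3 + (1.48 × 10^-3)²/(1.2 × 10^-4) = 1.97 × 10^-2 M

C₀ = 2.0 × 10^-2 M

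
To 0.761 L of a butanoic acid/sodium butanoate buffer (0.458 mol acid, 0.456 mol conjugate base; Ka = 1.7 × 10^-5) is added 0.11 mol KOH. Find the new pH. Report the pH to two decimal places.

pH = 4.98

OH- converts CH3(CH2)2COOH to CH3(CH2)2COO-: CH3(CH2)2COOH → 0.348 mol, CH3(CH2)2COO- → 0.566 mol.
pKa = −log(1.7 × 10^-5) = 4.770
pH = pKa + log(n_CH3(CH2)2COO-/n_CH3(CH2)2COOH) = 4.770 + log(0.566/0.348) = 4.770 + (+0.211)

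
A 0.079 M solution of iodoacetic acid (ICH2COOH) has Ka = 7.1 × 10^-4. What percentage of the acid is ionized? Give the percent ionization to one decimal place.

ICH2COOH ⇌ ICH2COO- + H+; let x = [H+] at equilibrium.
Ka = x²/(C₀ − x); solving the quadratic gives x = 7.14 × 10^-3 M.
Fraction ionized = 7.14 × 10^-3 / 0.079 = 0.0904 → 9.0%

9.0%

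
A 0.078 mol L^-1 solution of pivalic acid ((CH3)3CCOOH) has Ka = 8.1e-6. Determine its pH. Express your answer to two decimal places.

pH = 3.10

(CH3)3CCOOH ⇌ (CH3)3CCOO- + H+
From the ICE table, Ka = x²/(0.078 − x) = 8.1 × 10^-6.
Neglecting x in the denominator: x = √(8.1 × 10^-6 × 0.078) = 7.95 × 10^-4 M
Check: 1% ionized — well under 5%, approximation valid.
pH = −log(7.95 × 10^-4) = 3.10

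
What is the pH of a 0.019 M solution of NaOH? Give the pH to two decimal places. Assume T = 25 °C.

NaOH is a strong base; [OH-] = 0.019 M.
pOH = -log(0.019) = 1.72
pH = 14.00 - 1.72 = 12.28

pH = 12.28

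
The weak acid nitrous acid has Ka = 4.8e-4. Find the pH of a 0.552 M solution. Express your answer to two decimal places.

HNO2 ⇌ NO2- + H+
Ka = x²/(0.552 − x) = 4.8 × 10^-4
Neglecting x in the denominator: x = √(4.8 × 10^-4 × 0.552) = 1.63 × 10^-2 M
pH = −log[H+] = −log(1.63 × 10^-2) = 1.79

pH = 1.79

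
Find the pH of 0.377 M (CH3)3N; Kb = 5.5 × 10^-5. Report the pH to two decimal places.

pH = 11.66

(CH3)3N + H2O ⇌ (CH3)3NH+ + OH-
Kb = x²/(0.377 − x) = 5.5 × 10^-5
Neglecting x in the denominator: x = √(5.5 × 10^-5 × 0.377) = 4.55 × 10^-3 M
pOH = 2.34, so pH = 14.00 − pOH = 11.66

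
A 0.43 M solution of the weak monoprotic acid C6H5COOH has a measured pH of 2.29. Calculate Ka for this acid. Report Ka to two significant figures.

Ka = 6.2 × 10^-5

[H+] = 10^(-2.29) = 5.13 × 10^-3 M
At equilibrium [HA] = 0.43 − 5.13 × 10^-3 = 4.25 × 10^-1 M
Ka = [H+][A-]/[HA] = (5.13 × 10^-3)² / 4.25 × 10^-1 = 6.2 × 10^-5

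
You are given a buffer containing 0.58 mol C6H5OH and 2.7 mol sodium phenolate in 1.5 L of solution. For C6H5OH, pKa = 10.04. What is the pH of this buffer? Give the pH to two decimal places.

Henderson–Hasselbalch: pH = pKa + log([C6H5O-]/[C6H5OH]) = 10.04 + log(2.7/0.58)
pH = 10.04 + (+0.668) = 10.71

pH = 10.71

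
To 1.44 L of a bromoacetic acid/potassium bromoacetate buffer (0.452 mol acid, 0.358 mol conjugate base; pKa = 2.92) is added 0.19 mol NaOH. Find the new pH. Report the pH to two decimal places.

pH = 3.24

After neutralization: n(BrCH2COOH) = 0.262 mol, n(BrCH2COO-) = 0.548 mol.
pH = pKa + log([A⁻]/[HA]) = 2.92 + log(0.548/0.262) = 2.92 +0.320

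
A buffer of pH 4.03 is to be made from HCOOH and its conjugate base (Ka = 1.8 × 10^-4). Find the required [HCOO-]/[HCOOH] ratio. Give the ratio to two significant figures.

pKa = -log(1.8 × 10^-4) = 3.745
pH = pKa + log(r) ⇒ log(r) = 4.03 − 3.745 = +0.285
r = [HCOO-]/[HCOOH] = 10^(+0.285) = 1.93

ratio = 1.9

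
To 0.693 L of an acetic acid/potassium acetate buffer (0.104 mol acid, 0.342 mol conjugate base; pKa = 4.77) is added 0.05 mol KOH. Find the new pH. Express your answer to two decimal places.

pH = 5.63

After neutralization: n(CH3COOH) = 0.054 mol, n(CH3COO-) = 0.392 mol.
pH = pKa + log([A⁻]/[HA]) = 4.77 + log(0.392/0.054) = 4.77 +0.861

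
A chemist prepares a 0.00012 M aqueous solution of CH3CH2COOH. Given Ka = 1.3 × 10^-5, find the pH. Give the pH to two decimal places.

pH = 4.47

CH3CH2COOH ⇌ CH3CH2COO- + H+
Let x = [H+] at equilibrium. Ka = x²/(0.00012 − x).
The 5% rule fails; solving x² + Ka·x − Ka·C₀ = 0 exactly:
x = (−Ka + √(Ka² + 4·Ka·C₀))/2 = 3.35 × 10^-5 M
pH = −log(3.35 × 10^-5) = 4.47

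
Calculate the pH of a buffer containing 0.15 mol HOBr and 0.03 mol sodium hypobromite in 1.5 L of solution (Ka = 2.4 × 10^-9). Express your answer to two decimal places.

pH = 7.92

pKa = −log(2.4 × 10^-9) = 8.620
Henderson–Hasselbalch: pH = pKa + log([OBr-]/[HOBr]) = 8.620 + log(0.03/0.15)
pH = 8.620 + (-0.699) = 7.92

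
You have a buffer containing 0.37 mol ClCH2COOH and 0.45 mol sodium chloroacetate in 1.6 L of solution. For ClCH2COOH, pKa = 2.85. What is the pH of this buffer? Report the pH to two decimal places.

pH = pKa + log([A⁻]/[HA]) = 2.85 + log(0.45/0.37)
pH = 2.85 + (+0.085) = 2.94

pH = 2.94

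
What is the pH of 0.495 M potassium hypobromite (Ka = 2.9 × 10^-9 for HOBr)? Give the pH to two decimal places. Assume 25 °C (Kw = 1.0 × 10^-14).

OBr- is the conjugate base of the weak acid HOBr.
Kb = Kw/Ka = 1.0×10^-14 / 2.9 × 10^-9 = 3.45 × 10^-6
Kb = x²/(0.495 − x) = 3.45 × 10^-6
Assume x ≪ 0.495: x ≈ √(3.45 × 10^-6 × 0.495) = 1.31 × 10^-3 M
Check: 0.26% ionized — well under 5%, approximation valid.
pOH = 2.88, so pH = 14.00 − pOH = 11.12

pH = 11.12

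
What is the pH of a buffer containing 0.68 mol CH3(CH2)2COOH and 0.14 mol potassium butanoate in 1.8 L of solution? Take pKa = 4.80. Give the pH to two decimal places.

pH = pKa + log([A⁻]/[HA]) = 4.80 + log(0.14/0.68)
pH = 4.80 + (-0.686) = 4.11

pH = 4.11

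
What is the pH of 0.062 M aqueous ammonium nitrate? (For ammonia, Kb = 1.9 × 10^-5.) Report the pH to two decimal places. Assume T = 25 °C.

NH4+ is the conjugate acid of the weak base NH3.
Ka = Kw/Kb = 1.0×10^-14 / 1.9 × 10^-5 = 5.26 × 10^-10
Ka = x²/(0.062 − x) = 5.26 × 10^-10
Assume x ≪ 0.062: x ≈ √(5.26 × 10^-10 × 0.062) = 5.71 × 10^-6 M
Check: 0.0092% ionized — well under 5%, approximation valid.
pH = −log[H+] = −log(5.71 × 10^-6) = 5.24

pH = 5.24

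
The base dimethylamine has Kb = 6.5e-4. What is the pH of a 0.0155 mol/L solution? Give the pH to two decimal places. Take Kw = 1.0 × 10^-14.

(CH3)2NH + H2O ⇌ (CH3)2NH2+ + OH-
From the ICE table, Kb = [OH-]²/(0.0155 − [OH-]) = 6.5 × 10^-4.
The 5% rule fails; solving [OH-]² + Kb·[OH-] − Kb·C₀ = 0 exactly:
[OH-] = [−0.00065 + √(0.00065² + 4.03e-05)]/2 = 2.87 × 10^-3 M
pOH = 2.54, so pH = 14.00 − pOH = 11.46

pH = 11.46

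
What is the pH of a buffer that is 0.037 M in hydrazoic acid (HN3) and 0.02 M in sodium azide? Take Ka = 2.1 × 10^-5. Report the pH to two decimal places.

pKa = −log(2.1 × 10^-5) = 4.678
Henderson–Hasselbalch: pH = pKa + log([N3-]/[HN3]) = 4.678 + log(0.02/0.037)
pH = 4.678 + (-0.267) = 4.41

pH = 4.41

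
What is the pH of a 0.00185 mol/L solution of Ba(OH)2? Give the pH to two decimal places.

pH = 11.57

Ba(OH)2 is a strong base (each formula unit releases 2 OH-); [OH-] = 0.0037 M.
pOH = -log(0.0037) = 2.43
pH = 14.00 - 2.43 = 11.57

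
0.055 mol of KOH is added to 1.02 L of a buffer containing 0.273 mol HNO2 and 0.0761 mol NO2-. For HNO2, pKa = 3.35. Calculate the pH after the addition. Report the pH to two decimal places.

pH = 3.13

OH- converts HNO2 to NO2-: HNO2 → 0.218 mol, NO2- → 0.131 mol.
pH = pKa + log([A⁻]/[HA]) = 3.35 + log(0.131/0.218) = 3.35 -0.221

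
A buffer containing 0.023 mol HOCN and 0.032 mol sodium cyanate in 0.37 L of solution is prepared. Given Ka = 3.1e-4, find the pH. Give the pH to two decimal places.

pH = 3.65

pKa = −log(3.1 × 10^-4) = 3.509
Using pH = pKa + log([base]/[acid]) with [base]/[acid] = 0.032/0.023:
pH = 3.509 + (+0.143) = 3.65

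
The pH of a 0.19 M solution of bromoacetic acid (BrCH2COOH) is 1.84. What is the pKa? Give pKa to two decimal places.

pKa = 2.92

[H+] = 10^(-1.84) = 1.45 × 10^-2 M
At equilibrium [HA] = 0.19 − 1.45 × 10^-2 = 1.75 × 10^-1 M
Ka = [H+][A-]/[HA] = (1.45 × 10^-2)² / 1.75 × 10^-1 = 1.20 × 10^-3
pKa = -log(1.20 × 10^-3) = 2.92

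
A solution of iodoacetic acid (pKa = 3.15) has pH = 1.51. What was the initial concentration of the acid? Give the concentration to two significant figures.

[H+] = 10^(-1.51) = 3.09 × 10^-2 M = x
Ka = 10^(−3.15) = 7.08 × 10^-4
Ka = x²/(C₀ − x) ⇒ C₀ = x + x²/Ka
C₀ = 3.09 × 10^-2 + (3.09 × 10^-2)²/(7.08 × 10^-4) = 1.38 M

C₀ = 1.4 M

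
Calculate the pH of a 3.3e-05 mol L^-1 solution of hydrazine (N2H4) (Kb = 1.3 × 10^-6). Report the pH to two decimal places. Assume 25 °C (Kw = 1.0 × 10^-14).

N2H4 + H2O ⇌ N2H5+ + OH-
From the ICE table, Kb = x²/(3.3e-05 − x) = 1.3 × 10^-6.
The 5% rule fails; solving x² + Kb·x − Kb·C₀ = 0 exactly:
x = [−1.3e-06 + √(1.3e-06² + 1.72e-10)]/2 = 5.93 × 10^-6 M
pOH = −log(5.93 × 10^-6) = 5.23; pH = 14.00 − 5.23 = 8.77

pH = 8.77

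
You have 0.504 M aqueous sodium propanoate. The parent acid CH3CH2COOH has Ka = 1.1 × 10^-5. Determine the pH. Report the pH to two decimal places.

pH = 9.33

CH3CH2COO- is the conjugate base of the weak acid CH3CH2COOH.
Kb = Kw/Ka = 1.0×10^-14 / 1.1 × 10^-5 = 9.09 × 10^-10
From the ICE table, Kb = [OH-]²/(0.504 − [OH-]) = 9.09 × 10^-10.
Since Kb ≪ C₀, [OH-] ≈ √(Kb·C₀) = 2.14 × 10^-5 M.
pOH = −log(2.14 × 10^-5) = 4.67; pH = 14.00 − 4.67 = 9.33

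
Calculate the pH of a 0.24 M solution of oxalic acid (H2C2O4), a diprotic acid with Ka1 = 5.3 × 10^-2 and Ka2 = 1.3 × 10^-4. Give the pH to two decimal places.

pH = 1.05

Since Ka1 ≫ Ka2, the first ionization dominates [H+].
Ka1 = x²/(0.24 − x) = 5.3 × 10^-2
Solving the quadratic: x = (−Ka1 + √(Ka1² + 4·Ka1·C₀))/2 = 8.94 × 10^-2 M
pH = −log(8.94 × 10^-2) = 1.05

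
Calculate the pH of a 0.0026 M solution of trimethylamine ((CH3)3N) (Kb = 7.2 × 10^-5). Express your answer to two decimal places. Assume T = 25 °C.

pH = 10.60

(CH3)3N + H2O ⇌ (CH3)3NH+ + OH-
From the ICE table, Kb = [OH-]²/(0.0026 − [OH-]) = 7.2 × 10^-5.
Here C₀/Kb ≈ 36.1, so the small-[OH-] approximation fails. Use the quadratic:
[OH-] = [−7.2e-05 + √(7.2e-05² + 7.49e-07)]/2 = 3.98 × 10^-4 M
pOH = 3.40, so pH = 14.00 − pOH = 10.60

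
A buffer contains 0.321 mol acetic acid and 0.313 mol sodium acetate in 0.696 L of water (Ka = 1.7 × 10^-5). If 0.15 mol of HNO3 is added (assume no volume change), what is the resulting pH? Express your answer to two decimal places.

Added H+ converts CH3COO- to CH3COOH: CH3COOH → 0.471 mol, CH3COO- → 0.163 mol.
pKa = −log(1.7 × 10^-5) = 4.770
pH = pKa + log(n_CH3COO-/n_CH3COOH) = 4.770 + log(0.163/0.471) = 4.770 + (-0.461)

pH = 4.31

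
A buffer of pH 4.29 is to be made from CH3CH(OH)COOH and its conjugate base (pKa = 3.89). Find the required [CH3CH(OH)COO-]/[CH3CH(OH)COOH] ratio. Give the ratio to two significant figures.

ratio = 2.5

pH = pKa + log(r) ⇒ log(r) = 4.29 − 3.89 = +0.40
r = [CH3CH(OH)COO-]/[CH3CH(OH)COOH] = 10^(+0.40) = 2.51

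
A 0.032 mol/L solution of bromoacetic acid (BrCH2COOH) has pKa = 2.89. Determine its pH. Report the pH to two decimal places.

BrCH2COOH ⇌ BrCH2COO- + H+
Ka = 10^(−2.89) = 1.29 × 10^-3
Let x = [H+] at equilibrium. Ka = x²/(0.032 − x).
Here C₀/Ka ≈ 24.8, so the small-x approximation fails. Use the quadratic:
x = (−Ka + √(Ka² + 4·Ka·C₀))/2 = 5.81 × 10^-3 M
pH = −log[H+] = −log(5.81 × 10^-3) = 2.24

pH = 2.24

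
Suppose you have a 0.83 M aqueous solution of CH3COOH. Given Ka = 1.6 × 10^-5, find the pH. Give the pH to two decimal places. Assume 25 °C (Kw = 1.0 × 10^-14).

CH3COOH ⇌ CH3COO- + H+
From the ICE table, Ka = [H+]²/(0.83 − [H+]) = 1.6 × 10^-5.
Assume [H+] ≪ 0.83: [H+] ≈ √(1.6 × 10^-5 × 0.83) = 3.64 × 10^-3 M
Check: 0.44% ionized — well under 5%, approximation valid.
pH = −log(3.64 × 10^-3) = 2.44

pH = 2.44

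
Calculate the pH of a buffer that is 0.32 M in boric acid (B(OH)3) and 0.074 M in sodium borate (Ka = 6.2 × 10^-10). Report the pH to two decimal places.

pKa = −log(6.2 × 10^-10) = 9.208
pH = pKa + log([A⁻]/[HA]) = 9.208 + log(0.074/0.32)
pH = 9.208 + (-0.636) = 8.57

pH = 8.57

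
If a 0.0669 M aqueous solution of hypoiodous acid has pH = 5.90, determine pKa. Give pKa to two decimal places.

[H+] = 10^(-5.90) = 1.26 × 10^-6 M
At equilibrium [HA] = 0.0669 − 1.26 × 10^-6 = 6.69 × 10^-2 M
Ka = [H+][A-]/[HA] = (1.26 × 10^-6)² / 6.69 × 10^-2 = 2.37 × 10^-11
pKa = -log(2.37 × 10^-11) = 10.63

pKa = 10.63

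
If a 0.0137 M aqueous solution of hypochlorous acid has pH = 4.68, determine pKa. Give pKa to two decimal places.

[H+] = 10^(-4.68) = 2.09 × 10^-5 M
At equilibrium [HA] = 0.0137 − 2.09 × 10^-5 = 1.37 × 10^-2 M
Ka = [H+][A-]/[HA] = (2.09 × 10^-5)² / 1.37 × 10^-2 = 3.19 × 10^-8
pKa = -log(3.19 × 10^-8) = 7.50

pKa = 7.50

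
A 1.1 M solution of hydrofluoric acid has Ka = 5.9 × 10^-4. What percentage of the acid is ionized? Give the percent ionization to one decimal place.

2.3%

HF ⇌ F- + H+; let x = [H+] at equilibrium.
x ≈ √(Ka·C₀) = √(5.9 × 10^-4 × 1.1) = 2.55 × 10^-2 M
% ionization = x/C₀ × 100% = 2.55 × 10^-2/1.1 × 100% = 2.3%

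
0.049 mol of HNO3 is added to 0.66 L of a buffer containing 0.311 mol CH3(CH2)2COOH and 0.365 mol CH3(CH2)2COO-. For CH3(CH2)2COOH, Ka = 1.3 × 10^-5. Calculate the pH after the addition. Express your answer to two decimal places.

After neutralization: n(CH3(CH2)2COOH) = 0.36 mol, n(CH3(CH2)2COO-) = 0.316 mol.
pKa = −log(1.3 × 10^-5) = 4.886
pH = pKa + log(n_CH3(CH2)2COO-/n_CH3(CH2)2COOH) = 4.886 + log(0.316/0.36) = 4.886 + (-0.057)

pH = 4.83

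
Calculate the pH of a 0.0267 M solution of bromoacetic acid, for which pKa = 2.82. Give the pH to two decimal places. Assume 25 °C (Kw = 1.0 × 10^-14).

BrCH2COOH ⇌ BrCH2COO- + H+
Ka = 10^(−2.82) = 1.51 × 10^-3
Ka = [H+]²/(0.0267 − [H+]) = 1.51 × 10^-3
[H+] is not negligible relative to C₀; solve [H+]² + 0.00151·[H+] − 4.03e-05 = 0.
[H+] = [−0.00151 + √(0.00151² + 0.000161)]/2 = 5.64 × 10^-3 M
pH = −log[H+] = −log(5.64 × 10^-3) = 2.25

pH = 2.25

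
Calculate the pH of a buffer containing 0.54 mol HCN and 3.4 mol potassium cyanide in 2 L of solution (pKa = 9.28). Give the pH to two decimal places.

pH = 10.08

pH = pKa + log([A⁻]/[HA]) = 9.28 + log(3.4/0.54)
pH = 9.28 + (+0.799) = 10.08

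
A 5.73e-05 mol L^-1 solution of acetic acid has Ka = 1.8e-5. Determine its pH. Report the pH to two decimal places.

pH = 4.61

CH3COOH ⇌ CH3COO- + H+
Ka = [H+]²/(5.73e-05 − [H+]) = 1.8 × 10^-5
Here C₀/Ka ≈ 3.18, so the small-[H+] approximation fails. Use the quadratic:
[H+] = (−Ka + √(Ka² + 4·Ka·C₀))/2 = 2.44 × 10^-5 M
pH = −log(2.44 × 10^-5) = 4.61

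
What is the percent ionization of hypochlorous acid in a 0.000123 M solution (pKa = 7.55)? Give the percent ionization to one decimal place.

1.5%

HOCl ⇌ OCl- + H+; let x = [H+] at equilibrium.
Ka = 10^(−7.55) = 2.82 × 10^-8
x ≈ √(Ka·C₀) = √(2.82 × 10^-8 × 0.000123) = 1.86 × 10^-6 M
% ionization = x/C₀ × 100% = 1.86 × 10^-6/0.000123 × 100% = 1.5%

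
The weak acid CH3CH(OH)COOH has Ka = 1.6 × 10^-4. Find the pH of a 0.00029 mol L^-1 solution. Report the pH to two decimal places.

pH = 3.82

CH3CH(OH)COOH ⇌ CH3CH(OH)COO- + H+
Let x = [H+] at equilibrium. Ka = x²/(0.00029 − x).
The 5% rule fails; solving x² + Ka·x − Ka·C₀ = 0 exactly:
x = [−0.00016 + √(0.00016² + 1.86e-07)]/2 = 1.50 × 10^-4 M
pH = −log(1.50 × 10^-4) = 3.82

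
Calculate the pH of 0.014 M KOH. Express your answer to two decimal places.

pH = 12.15

KOH is a strong base; [OH-] = 0.014 M.
pOH = -log(0.014) = 1.85
pH = 14.00 - 1.85 = 12.15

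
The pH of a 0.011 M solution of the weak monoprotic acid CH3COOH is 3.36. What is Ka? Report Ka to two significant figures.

[H+] = 10^(-3.36) = 4.37 × 10^-4 M
At equilibrium [HA] = 0.011 − 4.37 × 10^-4 = 1.06 × 10^-2 M
Ka = [H+][A-]/[HA] = (4.37 × 10^-4)² / 1.06 × 10^-2 = 1.8 × 10^-5

Ka = 1.8 × 10^-5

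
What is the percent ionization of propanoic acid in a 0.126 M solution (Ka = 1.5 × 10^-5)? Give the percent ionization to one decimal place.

CH3CH2COOH ⇌ CH3CH2COO- + H+; let x = [H+] at equilibrium.
x ≈ √(Ka·C₀) = √(1.5 × 10^-5 × 0.126) = 1.37 × 10^-3 M
% ionization = x/C₀ × 100% = 1.37 × 10^-3/0.126 × 100% = 1.1%

1.1%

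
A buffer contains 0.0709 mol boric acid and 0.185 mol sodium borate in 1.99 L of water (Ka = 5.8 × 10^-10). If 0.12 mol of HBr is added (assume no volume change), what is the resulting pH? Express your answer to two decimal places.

After neutralization: n(B(OH)3) = 0.191 mol, n(B(OH)4-) = 0.065 mol.
pKa = −log(5.8 × 10^-10) = 9.237
pH = pKa + log([A⁻]/[HA]) = 9.237 + log(0.065/0.191) = 9.237 -0.468

pH = 8.77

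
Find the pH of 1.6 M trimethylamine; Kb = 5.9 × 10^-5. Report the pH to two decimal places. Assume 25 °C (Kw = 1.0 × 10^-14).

pH = 11.99

(CH3)3N + H2O ⇌ (CH3)3NH+ + OH-
From the ICE table, Kb = [OH-]²/(1.6 − [OH-]) = 5.9 × 10^-5.
Since Kb ≪ C₀, [OH-] ≈ √(Kb·C₀) = 9.72 × 10^-3 M.
Check: 0.61% ionized — well under 5%, approximation valid.
pOH = −log(9.72 × 10^-3) = 2.01; pH = 14.00 − 2.01 = 11.99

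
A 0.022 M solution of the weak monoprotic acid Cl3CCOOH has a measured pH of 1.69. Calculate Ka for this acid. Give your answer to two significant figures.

[H+] = 10^(-1.69) = 2.04 × 10^-2 M
At equilibrium [HA] = 0.022 − 2.04 × 10^-2 = 1.60 × 10^-3 M
Ka = [H+][A-]/[HA] = (2.04 × 10^-2)² / 1.60 × 10^-3 = 2.6 × 10^-1

Ka = 2.6 × 10^-1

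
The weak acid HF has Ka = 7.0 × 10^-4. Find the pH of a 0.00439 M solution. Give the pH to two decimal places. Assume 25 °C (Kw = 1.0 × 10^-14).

HF ⇌ F- + H+
From the ICE table, Ka = x²/(0.00439 − x) = 7.0 × 10^-4.
Here C₀/Ka ≈ 6.27, so the small-x approximation fails. Use the quadratic:
x = [−0.0007 + √(0.0007² + 1.23e-05)]/2 = 1.44 × 10^-3 M
pH = −log[H+] = −log(1.44 × 10^-3) = 2.84

pH = 2.84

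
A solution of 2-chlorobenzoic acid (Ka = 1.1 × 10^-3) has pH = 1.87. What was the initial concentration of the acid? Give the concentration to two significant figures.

C₀ = 1.8 × 10^-1 M

[H+] = 10^(-1.87) = 1.35 × 10^-2 M = x
Ka = x²/(C₀ − x) ⇒ C₀ = x + x²/Ka
C₀ = 1.35 × 10^-2 + (1.35 × 10^-2)²/(1.1 × 10^-3) = 1.79 × 10^-1 M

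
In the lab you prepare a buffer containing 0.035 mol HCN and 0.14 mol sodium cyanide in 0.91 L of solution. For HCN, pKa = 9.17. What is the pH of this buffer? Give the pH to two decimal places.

Using pH = pKa + log([base]/[acid]) with [base]/[acid] = 0.14/0.035:
pH = 9.17 + (+0.602) = 9.77

pH = 9.77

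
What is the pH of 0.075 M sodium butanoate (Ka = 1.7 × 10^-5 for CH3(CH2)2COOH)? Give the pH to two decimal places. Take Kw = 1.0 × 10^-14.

pH = 8.82

CH3(CH2)2COO- is the conjugate base of the weak acid CH3(CH2)2COOH.
Kb = Kw/Ka = 1.0×10^-14 / 1.7 × 10^-5 = 5.88 × 10^-10
From the ICE table, Kb = x²/(0.075 − x) = 5.88 × 10^-10.
Assume x ≪ 0.075: x ≈ √(5.88 × 10^-10 × 0.075) = 6.64 × 10^-6 M
(x/C₀ = 0.0089% < 5%, so the approximation holds.)
pOH = 5.18, so pH = 14.00 − pOH = 8.82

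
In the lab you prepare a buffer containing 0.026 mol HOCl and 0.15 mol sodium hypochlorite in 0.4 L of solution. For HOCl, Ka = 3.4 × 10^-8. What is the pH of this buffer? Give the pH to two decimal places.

pH = 8.23

pKa = −log(3.4 × 10^-8) = 7.469
Henderson–Hasselbalch: pH = pKa + log([OCl-]/[HOCl]) = 7.469 + log(0.15/0.026)
pH = 7.469 + (+0.761) = 8.23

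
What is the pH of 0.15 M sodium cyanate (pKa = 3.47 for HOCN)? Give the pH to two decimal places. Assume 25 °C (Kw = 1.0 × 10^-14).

pH = 8.32

OCN- is the conjugate base of the weak acid HOCN.
Ka = 10^(−3.47) = 3.39 × 10^-4
Kb = Kw/Ka = 1.0×10^-14 / 3.39 × 10^-4 = 2.95 × 10^-11
From the ICE table, Kb = [OH-]²/(0.15 − [OH-]) = 2.95 × 10^-11.
Assume [OH-] ≪ 0.15: [OH-] ≈ √(2.95 × 10^-11 × 0.15) = 2.10 × 10^-6 M
([OH-]/C₀ = 0.0014% < 5%, so the approximation holds.)
pOH = −log(2.10 × 10^-6) = 5.68; pH = 14.00 − 5.68 = 8.32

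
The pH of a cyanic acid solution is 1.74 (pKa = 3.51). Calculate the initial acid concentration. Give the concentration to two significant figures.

C₀ = 1.1 M

[H+] = 10^(-1.74) = 1.82 × 10^-2 M = x
Ka = 10^(−3.51) = 3.09 × 10^-4
Ka = x²/(C₀ − x) ⇒ C₀ = x + x²/Ka
C₀ = 1.82 × 10^-2 + (1.82 × 10^-2)²/(3.09 × 10^-4) = 1.09 M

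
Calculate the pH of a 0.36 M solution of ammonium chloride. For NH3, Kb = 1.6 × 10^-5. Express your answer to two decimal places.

pH = 4.82

NH4+ is the conjugate acid of the weak base NH3.
Ka = Kw/Kb = 1.0×10^-14 / 1.6 × 10^-5 = 6.25 × 10^-10
Let x = [H+] at equilibrium. Ka = x²/(0.36 − x).
Since Ka ≪ C₀, x ≈ √(Ka·C₀) = 1.50 × 10^-5 M.
(x/C₀ = 0.0042% < 5%, so the approximation holds.)
pH = −log[H+] = −log(1.50 × 10^-5) = 4.82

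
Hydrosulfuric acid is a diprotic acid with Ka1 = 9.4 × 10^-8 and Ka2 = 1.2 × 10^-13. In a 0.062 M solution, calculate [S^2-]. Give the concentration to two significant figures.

1.2 × 10^-13 M

First ionization gives [H+] ≈ [HS-] = 7.63 × 10^-5 M.
Second step: Ka2 = [H+][S^2-]/[HS-] ≈ [S^2-] (since [H+] ≈ [HS-]).
So [S^2-] ≈ Ka2.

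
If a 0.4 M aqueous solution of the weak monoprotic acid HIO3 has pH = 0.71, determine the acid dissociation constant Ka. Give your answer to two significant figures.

Ka = 1.9 × 10^-1

[H+] = 10^(-0.71) = 1.95 × 10^-1 M
At equilibrium [HA] = 0.4 − 1.95 × 10^-1 = 2.05 × 10^-1 M
Ka = [H+][A-]/[HA] = (1.95 × 10^-1)² / 2.05 × 10^-1 = 1.9 × 10^-1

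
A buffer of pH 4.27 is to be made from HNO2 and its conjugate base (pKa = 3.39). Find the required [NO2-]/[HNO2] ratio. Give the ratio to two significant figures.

pH = pKa + log(r) ⇒ log(r) = 4.27 − 3.39 = +0.88
r = [NO2-]/[HNO2] = 10^(+0.88) = 7.59

ratio = 7.6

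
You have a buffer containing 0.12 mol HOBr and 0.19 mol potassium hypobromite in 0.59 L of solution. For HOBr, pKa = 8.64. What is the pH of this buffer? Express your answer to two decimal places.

pH = 8.84

Henderson–Hasselbalch: pH = pKa + log([OBr-]/[HOBr]) = 8.64 + log(0.19/0.12)
pH = 8.64 + (+0.200) = 8.84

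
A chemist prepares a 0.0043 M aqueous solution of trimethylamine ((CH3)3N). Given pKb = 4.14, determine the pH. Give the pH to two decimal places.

(CH3)3N + H2O ⇌ (CH3)3NH+ + OH-
Kb = 10^(−4.14) = 7.24 × 10^-5
Kb = [OH-]²/(0.0043 − [OH-]) = 7.24 × 10^-5
Here C₀/Kb ≈ 59.4, so the small-[OH-] approximation fails. Use the quadratic:
[OH-] = (−Kb + √(Kb² + 4·Kb·C₀))/2 = 5.23 × 10^-4 M
pOH = 3.28, so pH = 14.00 − pOH = 10.72

pH = 10.72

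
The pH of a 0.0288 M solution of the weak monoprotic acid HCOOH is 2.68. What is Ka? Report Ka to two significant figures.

Ka = 1.6 × 10^-4

[H+] = 10^(-2.68) = 2.09 × 10^-3 M
At equilibrium [HA] = 0.0288 − 2.09 × 10^-3 = 2.67 × 10^-2 M
Ka = [H+][A-]/[HA] = (2.09 × 10^-3)² / 2.67 × 10^-2 = 1.6 × 10^-4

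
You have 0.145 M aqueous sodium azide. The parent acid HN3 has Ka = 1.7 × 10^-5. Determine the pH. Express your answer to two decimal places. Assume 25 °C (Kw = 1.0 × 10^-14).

N3- is the conjugate base of the weak acid HN3.
Kb = Kw/Ka = 1.0×10^-14 / 1.7 × 10^-5 = 5.88 × 10^-10
From the ICE table, Kb = [OH-]²/(0.145 − [OH-]) = 5.88 × 10^-10.
Assume [OH-] ≪ 0.145: [OH-] ≈ √(5.88 × 10^-10 × 0.145) = 9.23 × 10^-6 M
pOH = −log(9.23 × 10^-6) = 5.03; pH = 14.00 − 5.03 = 8.97

pH = 8.97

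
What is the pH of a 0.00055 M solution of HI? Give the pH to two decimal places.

HI is a strong acid and dissociates completely, so [H+] = 0.00055 M.
pH = -log(0.00055) = 3.26

pH = 3.26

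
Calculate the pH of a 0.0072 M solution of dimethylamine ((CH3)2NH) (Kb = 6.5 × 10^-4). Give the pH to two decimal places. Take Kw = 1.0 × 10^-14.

pH = 11.27

(CH3)2NH + H2O ⇌ (CH3)2NH2+ + OH-
Kb = x²/(0.0072 − x) = 6.5 × 10^-4
The 5% rule fails; solving x² + Kb·x − Kb·C₀ = 0 exactly:
x = (−Kb + √(Kb² + 4·Kb·C₀))/2 = 1.86 × 10^-3 M
pOH = 2.73, so pH = 14.00 − pOH = 11.27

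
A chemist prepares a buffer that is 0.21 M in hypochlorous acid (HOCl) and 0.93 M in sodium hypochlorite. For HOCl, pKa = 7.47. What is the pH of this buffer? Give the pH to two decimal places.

Using pH = pKa + log([base]/[acid]) with [base]/[acid] = 0.93/0.21:
pH = 7.47 + (+0.646) = 8.12

pH = 8.12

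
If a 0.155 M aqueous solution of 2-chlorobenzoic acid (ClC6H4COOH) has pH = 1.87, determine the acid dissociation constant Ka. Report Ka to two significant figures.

[H+] = 10^(-1.87) = 1.35 × 10^-2 M
At equilibrium [HA] = 0.155 − 1.35 × 10^-2 = 1.41 × 10^-1 M
Ka = [H+][A-]/[HA] = (1.35 × 10^-2)² / 1.41 × 10^-1 = 1.3 × 10^-3

Ka = 1.3 × 10^-3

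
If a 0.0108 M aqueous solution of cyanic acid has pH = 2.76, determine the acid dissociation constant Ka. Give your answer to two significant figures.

Ka = 3.3 × 10^-4

[H+] = 10^(-2.76) = 1.74 × 10^-3 M
At equilibrium [HA] = 0.0108 − 1.74 × 10^-3 = 9.06 × 10^-3 M
Ka = [H+][A-]/[HA] = (1.74 × 10^-3)² / 9.06 × 10^-3 = 3.3 × 10^-4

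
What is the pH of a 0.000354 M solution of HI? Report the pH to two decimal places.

pH = 3.45

HI is a strong acid and dissociates completely, so [H+] = 0.000354 M.
pH = -log(0.000354) = 3.45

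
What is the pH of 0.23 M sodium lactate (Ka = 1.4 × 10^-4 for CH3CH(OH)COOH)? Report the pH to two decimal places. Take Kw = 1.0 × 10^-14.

CH3CH(OH)COO- is the conjugate base of the weak acid CH3CH(OH)COOH.
Kb = Kw/Ka = 1.0×10^-14 / 1.4 × 10^-4 = 7.14 × 10^-11
From the ICE table, Kb = [OH-]²/(0.23 − [OH-]) = 7.14 × 10^-11.
Neglecting [OH-] in the denominator: [OH-] = √(7.14 × 10^-11 × 0.23) = 4.05 × 10^-6 M
Check: 0.0018% ionized — well under 5%, approximation valid.
pOH = −log(4.05 × 10^-6) = 5.39; pH = 14.00 − 5.39 = 8.61

pH = 8.61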